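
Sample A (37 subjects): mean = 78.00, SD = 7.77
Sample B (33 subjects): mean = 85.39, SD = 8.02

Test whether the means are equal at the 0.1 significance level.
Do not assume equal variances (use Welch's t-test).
Welch's two-sample t-test:
H₀: μ₁ = μ₂
H₁: μ₁ ≠ μ₂
s₁²/n₁ = 7.77²/37 = 1.6317,  s₂²/n₂ = 8.02²/33 = 1.9491
SE = √(s₁²/n₁ + s₂²/n₂) = √(1.6317 + 1.9491) = 1.8923
df (Welch-Satterthwaite) = (s₁²/n₁ + s₂²/n₂)² / [(s₁²/n₁)²/(n₁-1) + (s₂²/n₂)²/(n₂-1)] ≈ 66.55
t = (x̄₁ - x̄₂) / SE = (78.00 - 85.39) / 1.8923 = -7.39 / 1.8923 = -3.905
p-value = 0.0002

Since p-value < α = 0.1, we reject H₀.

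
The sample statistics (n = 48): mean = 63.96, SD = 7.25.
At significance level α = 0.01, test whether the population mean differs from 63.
One-sample t-test:
H₀: μ = 63
H₁: μ ≠ 63
df = n - 1 = 47
t = (x̄ - μ₀) / (s/√n) = (63.96 - 63) / (7.25/√48) = 0.917
p-value = 0.3636

Since p-value > α = 0.01, we fail to reject H₀.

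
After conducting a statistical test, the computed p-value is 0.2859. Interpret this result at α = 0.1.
Since p = 0.2859 > α = 0.1, fail to reject H₀.
There is insufficient evidence to reject the null hypothesis; the result is not statistically significant at the 0.1 level.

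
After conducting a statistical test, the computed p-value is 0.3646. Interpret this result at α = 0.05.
Since p = 0.3646 > α = 0.05, fail to reject H₀.
There is insufficient evidence to reject the null hypothesis; the result is not statistically significant at the 0.05 level.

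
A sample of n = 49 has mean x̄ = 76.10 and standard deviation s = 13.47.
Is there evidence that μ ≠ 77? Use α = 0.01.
One-sample t-test:
H₀: μ = 77
H₁: μ ≠ 77
df = n - 1 = 48
t = (x̄ - μ₀) / (s/√n) = (76.10 - 77) / (13.47/√49) = -0.468
p-value = 0.6421

Since p-value > α = 0.01, we fail to reject H₀.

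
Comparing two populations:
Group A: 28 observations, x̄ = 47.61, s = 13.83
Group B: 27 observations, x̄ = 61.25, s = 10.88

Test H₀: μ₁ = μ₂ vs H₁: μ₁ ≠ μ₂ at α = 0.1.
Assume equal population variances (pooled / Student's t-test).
Student's two-sample t-test (equal variances):
H₀: μ₁ = μ₂
H₁: μ₁ ≠ μ₂
df = n₁ + n₂ - 2 = 53
Pooled variance s_p² = [(n₁-1)s₁² + (n₂-1)s₂²] / (n₁ + n₂ - 2) = [(27)(13.83²) + (26)(10.88²)] / 53 = 155.5093
SE = √(s_p²(1/n₁ + 1/n₂)) = √(155.5093 × (1/28 + 1/27)) = 3.3636
t = (x̄₁ - x̄₂) / SE = (47.61 - 61.25) / 3.3636 = -13.64 / 3.3636 = -4.055
p-value = 0.0002

Since p-value < α = 0.1, we reject H₀.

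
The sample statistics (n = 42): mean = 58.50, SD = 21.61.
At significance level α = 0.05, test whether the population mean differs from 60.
One-sample t-test:
H₀: μ = 60
H₁: μ ≠ 60
df = n - 1 = 41
t = (x̄ - μ₀) / (s/√n) = (58.50 - 60) / (21.61/√42) = -0.450
p-value = 0.6552

Since p-value > α = 0.05, we fail to reject H₀.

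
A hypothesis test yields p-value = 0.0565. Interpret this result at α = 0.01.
Since p = 0.0565 > α = 0.01, fail to reject H₀.
There is insufficient evidence to reject the null hypothesis; the result is not statistically significant at the 0.01 level.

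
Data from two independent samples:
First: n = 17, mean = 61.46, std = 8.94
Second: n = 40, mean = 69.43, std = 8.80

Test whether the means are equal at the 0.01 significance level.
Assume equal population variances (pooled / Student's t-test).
Student's two-sample t-test (equal variances):
H₀: μ₁ = μ₂
H₁: μ₁ ≠ μ₂
df = n₁ + n₂ - 2 = 55
Pooled variance s_p² = [(n₁-1)s₁² + (n₂-1)s₂²] / (n₁ + n₂ - 2) = [(16)(8.94²) + (39)(8.80²)] / 55 = 78.1625
SE = √(s_p²(1/n₁ + 1/n₂)) = √(78.1625 × (1/17 + 1/40)) = 2.5597
t = (x̄₁ - x̄₂) / SE = (61.46 - 69.43) / 2.5597 = -7.97 / 2.5597 = -3.114
p-value = 0.0029

Since p-value < α = 0.01, we reject H₀.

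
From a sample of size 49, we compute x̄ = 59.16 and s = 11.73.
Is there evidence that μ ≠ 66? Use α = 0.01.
One-sample t-test:
H₀: μ = 66
H₁: μ ≠ 66
df = n - 1 = 48
t = (x̄ - μ₀) / (s/√n) = (59.16 - 66) / (11.73/√49) = -4.082
p-value = 0.0002

Since p-value < α = 0.01, we reject H₀.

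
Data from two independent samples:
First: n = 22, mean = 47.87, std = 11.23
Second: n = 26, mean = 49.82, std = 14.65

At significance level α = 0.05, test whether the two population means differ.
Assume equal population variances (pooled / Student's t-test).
Student's two-sample t-test (equal variances):
H₀: μ₁ = μ₂
H₁: μ₁ ≠ μ₂
df = n₁ + n₂ - 2 = 46
Pooled variance s_p² = [(n₁-1)s₁² + (n₂-1)s₂²] / (n₁ + n₂ - 2) = [(21)(11.23²) + (25)(14.65²)] / 46 = 174.2159
SE = √(s_p²(1/n₁ + 1/n₂)) = √(174.2159 × (1/22 + 1/26)) = 3.8235
t = (x̄₁ - x̄₂) / SE = (47.87 - 49.82) / 3.8235 = -1.95 / 3.8235 = -0.510
p-value = 0.6125

Since p-value > α = 0.05, we fail to reject H₀.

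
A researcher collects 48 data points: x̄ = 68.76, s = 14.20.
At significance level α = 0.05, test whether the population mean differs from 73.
One-sample t-test:
H₀: μ = 73
H₁: μ ≠ 73
df = n - 1 = 47
t = (x̄ - μ₀) / (s/√n) = (68.76 - 73) / (14.20/√48) = -2.069
p-value = 0.0441

Since p-value < α = 0.05, we reject H₀.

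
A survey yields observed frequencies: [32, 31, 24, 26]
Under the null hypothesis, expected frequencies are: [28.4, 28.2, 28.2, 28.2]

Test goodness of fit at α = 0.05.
Chi-square goodness of fit test:
H₀: observed counts match expected distribution
H₁: observed counts differ from expected distribution
df = k - 1 = 3
χ² = Σ(O - E)²/E
   = (32 - 28.4)²/28.4 + (31 - 28.2)²/28.2 + (24 - 28.2)²/28.2 + (26 - 28.2)²/28.2
   = 0.456 + 0.278 + 0.626 + 0.172
   = 1.53
p-value = 0.6750

Since p-value > α = 0.05, we fail to reject H₀.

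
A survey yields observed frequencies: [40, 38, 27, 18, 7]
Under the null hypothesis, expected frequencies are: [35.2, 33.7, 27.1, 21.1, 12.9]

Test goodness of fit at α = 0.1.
Chi-square goodness of fit test:
H₀: observed counts match expected distribution
H₁: observed counts differ from expected distribution
df = k - 1 = 4
χ² = Σ(O - E)²/E
   = (40 - 35.2)²/35.2 + (38 - 33.7)²/33.7 + (27 - 27.1)²/27.1 + (18 - 21.1)²/21.1 + (7 - 12.9)²/12.9
   = 0.655 + 0.549 + 0.000 + 0.455 + 2.698
   = 4.36
p-value = 0.3598

Since p-value > α = 0.1, we fail to reject H₀.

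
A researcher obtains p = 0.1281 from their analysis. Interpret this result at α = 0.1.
Since p = 0.1281 > α = 0.1, fail to reject H₀.
There is insufficient evidence to reject the null hypothesis; the result is not statistically significant at the 0.1 level.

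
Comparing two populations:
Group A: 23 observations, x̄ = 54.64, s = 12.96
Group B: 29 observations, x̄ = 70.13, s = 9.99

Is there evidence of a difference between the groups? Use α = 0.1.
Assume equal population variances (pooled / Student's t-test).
Student's two-sample t-test (equal variances):
H₀: μ₁ = μ₂
H₁: μ₁ ≠ μ₂
df = n₁ + n₂ - 2 = 50
Pooled variance s_p² = [(n₁-1)s₁² + (n₂-1)s₂²] / (n₁ + n₂ - 2) = [(22)(12.96²) + (28)(9.99²)] / 50 = 129.7912
SE = √(s_p²(1/n₁ + 1/n₂)) = √(129.7912 × (1/23 + 1/29)) = 3.1810
t = (x̄₁ - x̄₂) / SE = (54.64 - 70.13) / 3.1810 = -15.49 / 3.1810 = -4.870
p-value < 0.0001

Since p-value < α = 0.1, we reject H₀.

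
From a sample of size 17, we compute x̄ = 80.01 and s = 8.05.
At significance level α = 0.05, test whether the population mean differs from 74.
One-sample t-test:
H₀: μ = 74
H₁: μ ≠ 74
df = n - 1 = 16
t = (x̄ - μ₀) / (s/√n) = (80.01 - 74) / (8.05/√17) = 3.078
p-value = 0.0072

Since p-value < α = 0.05, we reject H₀.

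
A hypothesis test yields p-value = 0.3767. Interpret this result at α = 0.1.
Since p = 0.3767 > α = 0.1, fail to reject H₀.
There is insufficient evidence to reject the null hypothesis; the result is not statistically significant at the 0.1 level.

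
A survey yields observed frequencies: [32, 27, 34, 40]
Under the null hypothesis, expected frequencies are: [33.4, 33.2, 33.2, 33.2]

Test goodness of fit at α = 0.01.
Chi-square goodness of fit test:
H₀: observed counts match expected distribution
H₁: observed counts differ from expected distribution
df = k - 1 = 3
χ² = Σ(O - E)²/E
   = (32 - 33.4)²/33.4 + (27 - 33.2)²/33.2 + (34 - 33.2)²/33.2 + (40 - 33.2)²/33.2
   = 0.059 + 1.158 + 0.019 + 1.393
   = 2.63
p-value = 0.4525

Since p-value > α = 0.01, we fail to reject H₀.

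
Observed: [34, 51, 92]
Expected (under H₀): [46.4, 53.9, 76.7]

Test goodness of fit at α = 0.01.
Chi-square goodness of fit test:
H₀: observed counts match expected distribution
H₁: observed counts differ from expected distribution
df = k - 1 = 2
χ² = Σ(O - E)²/E
   = (34 - 46.4)²/46.4 + (51 - 53.9)²/53.9 + (92 - 76.7)²/76.7
   = 3.314 + 0.156 + 3.052
   = 6.52
p-value = 0.0384

Since p-value > α = 0.01, we fail to reject H₀.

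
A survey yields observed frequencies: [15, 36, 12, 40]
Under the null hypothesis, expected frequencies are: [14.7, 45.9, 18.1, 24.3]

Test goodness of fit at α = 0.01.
Chi-square goodness of fit test:
H₀: observed counts match expected distribution
H₁: observed counts differ from expected distribution
df = k - 1 = 3
χ² = Σ(O - E)²/E
   = (15 - 14.7)²/14.7 + (36 - 45.9)²/45.9 + (12 - 18.1)²/18.1 + (40 - 24.3)²/24.3
   = 0.006 + 2.135 + 2.056 + 10.144
   = 14.34
p-value = 0.0025

Since p-value < α = 0.01, we reject H₀.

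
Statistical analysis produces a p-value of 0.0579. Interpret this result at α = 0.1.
Since p = 0.0579 < α = 0.1, reject H₀.
There is sufficient evidence to reject the null hypothesis; the result is statistically significant at the 0.1 level.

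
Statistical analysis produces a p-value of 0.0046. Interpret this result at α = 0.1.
Since p = 0.0046 < α = 0.1, reject H₀.
There is sufficient evidence to reject the null hypothesis; the result is statistically significant at the 0.1 level.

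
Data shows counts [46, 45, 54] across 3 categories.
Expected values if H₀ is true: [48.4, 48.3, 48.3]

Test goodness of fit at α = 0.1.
Chi-square goodness of fit test:
H₀: observed counts match expected distribution
H₁: observed counts differ from expected distribution
df = k - 1 = 2
χ² = Σ(O - E)²/E
   = (46 - 48.4)²/48.4 + (45 - 48.3)²/48.3 + (54 - 48.3)²/48.3
   = 0.119 + 0.225 + 0.673
   = 1.02
p-value = 0.6014

Since p-value > α = 0.1, we fail to reject H₀.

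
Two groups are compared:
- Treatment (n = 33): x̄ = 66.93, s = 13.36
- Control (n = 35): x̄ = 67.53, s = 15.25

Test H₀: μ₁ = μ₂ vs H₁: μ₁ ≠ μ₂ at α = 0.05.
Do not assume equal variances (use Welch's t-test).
Welch's two-sample t-test:
H₀: μ₁ = μ₂
H₁: μ₁ ≠ μ₂
s₁²/n₁ = 13.36²/33 = 5.4088,  s₂²/n₂ = 15.25²/35 = 6.6446
SE = √(s₁²/n₁ + s₂²/n₂) = √(5.4088 + 6.6446) = 3.4718
df (Welch-Satterthwaite) = (s₁²/n₁ + s₂²/n₂)² / [(s₁²/n₁)²/(n₁-1) + (s₂²/n₂)²/(n₂-1)] ≈ 65.66
t = (x̄₁ - x̄₂) / SE = (66.93 - 67.53) / 3.4718 = -0.60 / 3.4718 = -0.173
p-value = 0.8633

Since p-value > α = 0.05, we fail to reject H₀.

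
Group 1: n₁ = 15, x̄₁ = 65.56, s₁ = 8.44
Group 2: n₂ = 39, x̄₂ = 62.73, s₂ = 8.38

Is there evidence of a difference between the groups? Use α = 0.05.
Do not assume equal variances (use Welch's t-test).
Welch's two-sample t-test:
H₀: μ₁ = μ₂
H₁: μ₁ ≠ μ₂
s₁²/n₁ = 8.44²/15 = 4.7489,  s₂²/n₂ = 8.38²/39 = 1.8006
SE = √(s₁²/n₁ + s₂²/n₂) = √(4.7489 + 1.8006) = 2.5592
df (Welch-Satterthwaite) = (s₁²/n₁ + s₂²/n₂)² / [(s₁²/n₁)²/(n₁-1) + (s₂²/n₂)²/(n₂-1)] ≈ 25.29
t = (x̄₁ - x̄₂) / SE = (65.56 - 62.73) / 2.5592 = 2.83 / 2.5592 = 1.106
p-value = 0.2792

Since p-value > α = 0.05, we fail to reject H₀.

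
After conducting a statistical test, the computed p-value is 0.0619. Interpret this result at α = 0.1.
Since p = 0.0619 < α = 0.1, reject H₀.
There is sufficient evidence to reject the null hypothesis; the result is statistically significant at the 0.1 level.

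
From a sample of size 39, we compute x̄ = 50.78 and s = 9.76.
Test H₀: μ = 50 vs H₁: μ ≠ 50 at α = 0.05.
One-sample t-test:
H₀: μ = 50
H₁: μ ≠ 50
df = n - 1 = 38
t = (x̄ - μ₀) / (s/√n) = (50.78 - 50) / (9.76/√39) = 0.499
p-value = 0.6206

Since p-value > α = 0.05, we fail to reject H₀.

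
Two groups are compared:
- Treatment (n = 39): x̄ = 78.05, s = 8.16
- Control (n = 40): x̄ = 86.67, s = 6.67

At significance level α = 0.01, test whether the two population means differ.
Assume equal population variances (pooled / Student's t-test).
Student's two-sample t-test (equal variances):
H₀: μ₁ = μ₂
H₁: μ₁ ≠ μ₂
df = n₁ + n₂ - 2 = 77
Pooled variance s_p² = [(n₁-1)s₁² + (n₂-1)s₂²] / (n₁ + n₂ - 2) = [(38)(8.16²) + (39)(6.67²)] / 77 = 55.3938
SE = √(s_p²(1/n₁ + 1/n₂)) = √(55.3938 × (1/39 + 1/40)) = 1.6749
t = (x̄₁ - x̄₂) / SE = (78.05 - 86.67) / 1.6749 = -8.62 / 1.6749 = -5.147
p-value < 0.0001

Since p-value < α = 0.01, we reject H₀.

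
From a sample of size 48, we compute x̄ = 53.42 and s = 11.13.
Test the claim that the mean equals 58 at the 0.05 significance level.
One-sample t-test:
H₀: μ = 58
H₁: μ ≠ 58
df = n - 1 = 47
t = (x̄ - μ₀) / (s/√n) = (53.42 - 58) / (11.13/√48) = -2.851
p-value = 0.0065

Since p-value < α = 0.05, we reject H₀.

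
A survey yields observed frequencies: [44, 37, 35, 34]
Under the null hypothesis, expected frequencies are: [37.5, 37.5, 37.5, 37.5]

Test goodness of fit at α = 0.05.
Chi-square goodness of fit test:
H₀: observed counts match expected distribution
H₁: observed counts differ from expected distribution
df = k - 1 = 3
χ² = Σ(O - E)²/E
   = (44 - 37.5)²/37.5 + (37 - 37.5)²/37.5 + (35 - 37.5)²/37.5 + (34 - 37.5)²/37.5
   = 1.127 + 0.007 + 0.167 + 0.327
   = 1.63
p-value = 0.6534

Since p-value > α = 0.05, we fail to reject H₀.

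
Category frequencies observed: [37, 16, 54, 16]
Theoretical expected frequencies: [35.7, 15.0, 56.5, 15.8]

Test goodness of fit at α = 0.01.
Chi-square goodness of fit test:
H₀: observed counts match expected distribution
H₁: observed counts differ from expected distribution
df = k - 1 = 3
χ² = Σ(O - E)²/E
   = (37 - 35.7)²/35.7 + (16 - 15.0)²/15.0 + (54 - 56.5)²/56.5 + (16 - 15.8)²/15.8
   = 0.047 + 0.067 + 0.111 + 0.003
   = 0.23
p-value = 0.9731

Since p-value > α = 0.01, we fail to reject H₀.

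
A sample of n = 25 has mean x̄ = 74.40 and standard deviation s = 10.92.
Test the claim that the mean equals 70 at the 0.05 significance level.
One-sample t-test:
H₀: μ = 70
H₁: μ ≠ 70
df = n - 1 = 24
t = (x̄ - μ₀) / (s/√n) = (74.40 - 70) / (10.92/√25) = 2.015
p-value = 0.0553

Since p-value > α = 0.05, we fail to reject H₀.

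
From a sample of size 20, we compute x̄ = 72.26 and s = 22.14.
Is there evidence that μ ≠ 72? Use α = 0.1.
One-sample t-test:
H₀: μ = 72
H₁: μ ≠ 72
df = n - 1 = 19
t = (x̄ - μ₀) / (s/√n) = (72.26 - 72) / (22.14/√20) = 0.053
p-value = 0.9587

Since p-value > α = 0.1, we fail to reject H₀.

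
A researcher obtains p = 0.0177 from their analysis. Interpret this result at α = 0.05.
Since p = 0.0177 < α = 0.05, reject H₀.
There is sufficient evidence to reject the null hypothesis; the result is statistically significant at the 0.05 level.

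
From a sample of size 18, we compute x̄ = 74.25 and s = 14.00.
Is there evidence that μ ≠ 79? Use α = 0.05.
One-sample t-test:
H₀: μ = 79
H₁: μ ≠ 79
df = n - 1 = 17
t = (x̄ - μ₀) / (s/√n) = (74.25 - 79) / (14.00/√18) = -1.439
p-value = 0.1682

Since p-value > α = 0.05, we fail to reject H₀.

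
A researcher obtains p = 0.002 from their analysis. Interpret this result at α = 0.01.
Since p = 0.002 < α = 0.01, reject H₀.
There is sufficient evidence to reject the null hypothesis; the result is statistically significant at the 0.01 level.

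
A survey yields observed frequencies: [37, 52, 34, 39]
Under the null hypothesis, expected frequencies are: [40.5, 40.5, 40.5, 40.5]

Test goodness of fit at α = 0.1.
Chi-square goodness of fit test:
H₀: observed counts match expected distribution
H₁: observed counts differ from expected distribution
df = k - 1 = 3
χ² = Σ(O - E)²/E
   = (37 - 40.5)²/40.5 + (52 - 40.5)²/40.5 + (34 - 40.5)²/40.5 + (39 - 40.5)²/40.5
   = 0.302 + 3.265 + 1.043 + 0.056
   = 4.67
p-value = 0.1979

Since p-value > α = 0.1, we fail to reject H₀.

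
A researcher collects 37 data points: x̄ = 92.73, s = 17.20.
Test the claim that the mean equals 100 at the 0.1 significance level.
One-sample t-test:
H₀: μ = 100
H₁: μ ≠ 100
df = n - 1 = 36
t = (x̄ - μ₀) / (s/√n) = (92.73 - 100) / (17.20/√37) = -2.571
p-value = 0.0144

Since p-value < α = 0.1, we reject H₀.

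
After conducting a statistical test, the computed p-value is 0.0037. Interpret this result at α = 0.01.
Since p = 0.0037 < α = 0.01, reject H₀.
There is sufficient evidence to reject the null hypothesis; the result is statistically significant at the 0.01 level.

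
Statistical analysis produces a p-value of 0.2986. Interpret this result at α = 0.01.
Since p = 0.2986 > α = 0.01, fail to reject H₀.
There is insufficient evidence to reject the null hypothesis; the result is not statistically significant at the 0.01 level.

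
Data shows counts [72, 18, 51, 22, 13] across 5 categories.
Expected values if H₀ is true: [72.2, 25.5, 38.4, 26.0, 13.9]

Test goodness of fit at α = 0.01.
Chi-square goodness of fit test:
H₀: observed counts match expected distribution
H₁: observed counts differ from expected distribution
df = k - 1 = 4
χ² = Σ(O - E)²/E
   = (72 - 72.2)²/72.2 + (18 - 25.5)²/25.5 + (51 - 38.4)²/38.4 + (22 - 26.0)²/26.0 + (13 - 13.9)²/13.9
   = 0.001 + 2.206 + 4.134 + 0.615 + 0.058
   = 7.01
p-value = 0.1351

Since p-value > α = 0.01, we fail to reject H₀.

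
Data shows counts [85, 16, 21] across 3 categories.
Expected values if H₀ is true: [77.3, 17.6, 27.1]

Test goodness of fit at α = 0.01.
Chi-square goodness of fit test:
H₀: observed counts match expected distribution
H₁: observed counts differ from expected distribution
df = k - 1 = 2
χ² = Σ(O - E)²/E
   = (85 - 77.3)²/77.3 + (16 - 17.6)²/17.6 + (21 - 27.1)²/27.1
   = 0.767 + 0.145 + 1.373
   = 2.29
p-value = 0.3189

Since p-value > α = 0.01, we fail to reject H₀.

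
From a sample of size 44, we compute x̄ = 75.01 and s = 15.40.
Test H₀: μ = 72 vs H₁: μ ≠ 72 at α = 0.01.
One-sample t-test:
H₀: μ = 72
H₁: μ ≠ 72
df = n - 1 = 43
t = (x̄ - μ₀) / (s/√n) = (75.01 - 72) / (15.40/√44) = 1.296
p-value = 0.2017

Since p-value > α = 0.01, we fail to reject H₀.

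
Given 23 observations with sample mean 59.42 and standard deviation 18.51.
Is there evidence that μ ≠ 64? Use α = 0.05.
One-sample t-test:
H₀: μ = 64
H₁: μ ≠ 64
df = n - 1 = 22
t = (x̄ - μ₀) / (s/√n) = (59.42 - 64) / (18.51/√23) = -1.187
p-value = 0.2480

Since p-value > α = 0.05, we fail to reject H₀.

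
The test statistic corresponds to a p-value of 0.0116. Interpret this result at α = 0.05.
Since p = 0.0116 < α = 0.05, reject H₀.
There is sufficient evidence to reject the null hypothesis; the result is statistically significant at the 0.05 level.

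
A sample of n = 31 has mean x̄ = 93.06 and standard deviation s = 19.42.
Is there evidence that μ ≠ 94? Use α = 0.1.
One-sample t-test:
H₀: μ = 94
H₁: μ ≠ 94
df = n - 1 = 30
t = (x̄ - μ₀) / (s/√n) = (93.06 - 94) / (19.42/√31) = -0.270
p-value = 0.7894

Since p-value > α = 0.1, we fail to reject H₀.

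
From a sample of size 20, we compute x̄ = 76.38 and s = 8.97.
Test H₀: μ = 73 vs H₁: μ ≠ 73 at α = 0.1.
One-sample t-test:
H₀: μ = 73
H₁: μ ≠ 73
df = n - 1 = 19
t = (x̄ - μ₀) / (s/√n) = (76.38 - 73) / (8.97/√20) = 1.685
p-value = 0.1083

Since p-value > α = 0.1, we fail to reject H₀.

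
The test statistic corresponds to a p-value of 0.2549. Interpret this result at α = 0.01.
Since p = 0.2549 > α = 0.01, fail to reject H₀.
There is insufficient evidence to reject the null hypothesis; the result is not statistically significant at the 0.01 level.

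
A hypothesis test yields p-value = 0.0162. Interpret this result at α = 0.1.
Since p = 0.0162 < α = 0.1, reject H₀.
There is sufficient evidence to reject the null hypothesis; the result is statistically significant at the 0.1 level.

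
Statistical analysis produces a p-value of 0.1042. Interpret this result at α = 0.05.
Since p = 0.1042 > α = 0.05, fail to reject H₀.
There is insufficient evidence to reject the null hypothesis; the result is not statistically significant at the 0.05 level.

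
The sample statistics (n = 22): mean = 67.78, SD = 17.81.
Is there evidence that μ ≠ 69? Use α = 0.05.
One-sample t-test:
H₀: μ = 69
H₁: μ ≠ 69
df = n - 1 = 21
t = (x̄ - μ₀) / (s/√n) = (67.78 - 69) / (17.81/√22) = -0.321
p-value = 0.7512

Since p-value > α = 0.05, we fail to reject H₀.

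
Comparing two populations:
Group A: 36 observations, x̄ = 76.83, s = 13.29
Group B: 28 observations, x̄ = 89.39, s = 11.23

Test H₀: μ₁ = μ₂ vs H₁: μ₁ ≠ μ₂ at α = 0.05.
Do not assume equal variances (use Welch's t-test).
Welch's two-sample t-test:
H₀: μ₁ = μ₂
H₁: μ₁ ≠ μ₂
s₁²/n₁ = 13.29²/36 = 4.9062,  s₂²/n₂ = 11.23²/28 = 4.5040
SE = √(s₁²/n₁ + s₂²/n₂) = √(4.9062 + 4.5040) = 3.0676
df (Welch-Satterthwaite) = (s₁²/n₁ + s₂²/n₂)² / [(s₁²/n₁)²/(n₁-1) + (s₂²/n₂)²/(n₂-1)] ≈ 61.53
t = (x̄₁ - x̄₂) / SE = (76.83 - 89.39) / 3.0676 = -12.56 / 3.0676 = -4.094
p-value = 0.0001

Since p-value < α = 0.05, we reject H₀.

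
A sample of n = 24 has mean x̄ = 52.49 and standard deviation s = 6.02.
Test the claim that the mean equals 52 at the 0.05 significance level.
One-sample t-test:
H₀: μ = 52
H₁: μ ≠ 52
df = n - 1 = 23
t = (x̄ - μ₀) / (s/√n) = (52.49 - 52) / (6.02/√24) = 0.399
p-value = 0.6938

Since p-value > α = 0.05, we fail to reject H₀.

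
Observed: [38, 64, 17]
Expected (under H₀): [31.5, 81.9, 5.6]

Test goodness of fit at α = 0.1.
Chi-square goodness of fit test:
H₀: observed counts match expected distribution
H₁: observed counts differ from expected distribution
df = k - 1 = 2
χ² = Σ(O - E)²/E
   = (38 - 31.5)²/31.5 + (64 - 81.9)²/81.9 + (17 - 5.6)²/5.6
   = 1.341 + 3.912 + 23.207
   = 28.46
p-value < 0.0001

Since p-value < α = 0.1, we reject H₀.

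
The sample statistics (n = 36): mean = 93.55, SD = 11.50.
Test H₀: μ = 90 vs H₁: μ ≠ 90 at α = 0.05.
One-sample t-test:
H₀: μ = 90
H₁: μ ≠ 90
df = n - 1 = 35
t = (x̄ - μ₀) / (s/√n) = (93.55 - 90) / (11.50/√36) = 1.852
p-value = 0.0725

Since p-value > α = 0.05, we fail to reject H₀.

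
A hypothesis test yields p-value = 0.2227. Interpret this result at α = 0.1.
Since p = 0.2227 > α = 0.1, fail to reject H₀.
There is insufficient evidence to reject the null hypothesis; the result is not statistically significant at the 0.1 level.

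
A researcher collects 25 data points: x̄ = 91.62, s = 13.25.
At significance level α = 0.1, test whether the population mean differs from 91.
One-sample t-test:
H₀: μ = 91
H₁: μ ≠ 91
df = n - 1 = 24
t = (x̄ - μ₀) / (s/√n) = (91.62 - 91) / (13.25/√25) = 0.234
p-value = 0.8170

Since p-value > α = 0.1, we fail to reject H₀.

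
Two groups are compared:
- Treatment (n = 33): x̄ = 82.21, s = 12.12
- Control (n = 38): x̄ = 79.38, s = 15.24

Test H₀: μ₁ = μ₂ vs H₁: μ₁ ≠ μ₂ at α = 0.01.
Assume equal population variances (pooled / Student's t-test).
Student's two-sample t-test (equal variances):
H₀: μ₁ = μ₂
H₁: μ₁ ≠ μ₂
df = n₁ + n₂ - 2 = 69
Pooled variance s_p² = [(n₁-1)s₁² + (n₂-1)s₂²] / (n₁ + n₂ - 2) = [(32)(12.12²) + (37)(15.24²)] / 69 = 192.6689
SE = √(s_p²(1/n₁ + 1/n₂)) = √(192.6689 × (1/33 + 1/38)) = 3.3028
t = (x̄₁ - x̄₂) / SE = (82.21 - 79.38) / 3.3028 = 2.83 / 3.3028 = 0.857
p-value = 0.3945

Since p-value > α = 0.01, we fail to reject H₀.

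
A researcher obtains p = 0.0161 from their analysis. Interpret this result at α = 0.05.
Since p = 0.0161 < α = 0.05, reject H₀.
There is sufficient evidence to reject the null hypothesis; the result is statistically significant at the 0.05 level.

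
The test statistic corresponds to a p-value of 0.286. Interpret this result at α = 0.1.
Since p = 0.286 > α = 0.1, fail to reject H₀.
There is insufficient evidence to reject the null hypothesis; the result is not statistically significant at the 0.1 level.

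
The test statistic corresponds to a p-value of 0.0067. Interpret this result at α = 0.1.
Since p = 0.0067 < α = 0.1, reject H₀.
There is sufficient evidence to reject the null hypothesis; the result is statistically significant at the 0.1 level.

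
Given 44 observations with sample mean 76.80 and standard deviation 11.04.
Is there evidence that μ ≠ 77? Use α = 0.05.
One-sample t-test:
H₀: μ = 77
H₁: μ ≠ 77
df = n - 1 = 43
t = (x̄ - μ₀) / (s/√n) = (76.80 - 77) / (11.04/√44) = -0.120
p-value = 0.9049

Since p-value > α = 0.05, we fail to reject H₀.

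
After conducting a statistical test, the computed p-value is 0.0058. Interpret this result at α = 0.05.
Since p = 0.0058 < α = 0.05, reject H₀.
There is sufficient evidence to reject the null hypothesis; the result is statistically significant at the 0.05 level.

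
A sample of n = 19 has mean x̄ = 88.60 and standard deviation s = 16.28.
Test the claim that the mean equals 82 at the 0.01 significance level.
One-sample t-test:
H₀: μ = 82
H₁: μ ≠ 82
df = n - 1 = 18
t = (x̄ - μ₀) / (s/√n) = (88.60 - 82) / (16.28/√19) = 1.767
p-value = 0.0942

Since p-value > α = 0.01, we fail to reject H₀.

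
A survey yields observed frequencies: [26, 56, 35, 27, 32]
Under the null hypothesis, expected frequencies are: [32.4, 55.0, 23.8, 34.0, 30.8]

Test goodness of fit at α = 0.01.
Chi-square goodness of fit test:
H₀: observed counts match expected distribution
H₁: observed counts differ from expected distribution
df = k - 1 = 4
χ² = Σ(O - E)²/E
   = (26 - 32.4)²/32.4 + (56 - 55.0)²/55.0 + (35 - 23.8)²/23.8 + (27 - 34.0)²/34.0 + (32 - 30.8)²/30.8
   = 1.264 + 0.018 + 5.271 + 1.441 + 0.047
   = 8.04
p-value = 0.0901

Since p-value > α = 0.01, we fail to reject H₀.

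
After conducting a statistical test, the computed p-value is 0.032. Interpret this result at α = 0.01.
Since p = 0.032 > α = 0.01, fail to reject H₀.
There is insufficient evidence to reject the null hypothesis; the result is not statistically significant at the 0.01 level.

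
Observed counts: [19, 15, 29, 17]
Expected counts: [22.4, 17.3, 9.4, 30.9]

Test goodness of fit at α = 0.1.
Chi-square goodness of fit test:
H₀: observed counts match expected distribution
H₁: observed counts differ from expected distribution
df = k - 1 = 3
χ² = Σ(O - E)²/E
   = (19 - 22.4)²/22.4 + (15 - 17.3)²/17.3 + (29 - 9.4)²/9.4 + (17 - 30.9)²/30.9
   = 0.516 + 0.306 + 40.868 + 6.253
   = 47.94
p-value < 0.0001

Since p-value < α = 0.1, we reject H₀.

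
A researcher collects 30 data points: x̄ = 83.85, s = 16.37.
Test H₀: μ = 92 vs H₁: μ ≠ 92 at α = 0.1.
One-sample t-test:
H₀: μ = 92
H₁: μ ≠ 92
df = n - 1 = 29
t = (x̄ - μ₀) / (s/√n) = (83.85 - 92) / (16.37/√30) = -2.727
p-value = 0.0107

Since p-value < α = 0.1, we reject H₀.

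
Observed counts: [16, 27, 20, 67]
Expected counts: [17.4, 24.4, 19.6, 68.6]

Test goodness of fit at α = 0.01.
Chi-square goodness of fit test:
H₀: observed counts match expected distribution
H₁: observed counts differ from expected distribution
df = k - 1 = 3
χ² = Σ(O - E)²/E
   = (16 - 17.4)²/17.4 + (27 - 24.4)²/24.4 + (20 - 19.6)²/19.6 + (67 - 68.6)²/68.6
   = 0.113 + 0.277 + 0.008 + 0.037
   = 0.44
p-value = 0.9329

Since p-value > α = 0.01, we fail to reject H₀.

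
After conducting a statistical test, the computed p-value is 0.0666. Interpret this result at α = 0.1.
Since p = 0.0666 < α = 0.1, reject H₀.
There is sufficient evidence to reject the null hypothesis; the result is statistically significant at the 0.1 level.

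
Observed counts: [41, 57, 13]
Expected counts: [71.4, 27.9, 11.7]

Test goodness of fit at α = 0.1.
Chi-square goodness of fit test:
H₀: observed counts match expected distribution
H₁: observed counts differ from expected distribution
df = k - 1 = 2
χ² = Σ(O - E)²/E
   = (41 - 71.4)²/71.4 + (57 - 27.9)²/27.9 + (13 - 11.7)²/11.7
   = 12.943 + 30.352 + 0.144
   = 43.44
p-value < 0.0001

Since p-value < α = 0.1, we reject H₀.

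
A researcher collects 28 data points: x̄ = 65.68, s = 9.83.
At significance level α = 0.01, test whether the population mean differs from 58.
One-sample t-test:
H₀: μ = 58
H₁: μ ≠ 58
df = n - 1 = 27
t = (x̄ - μ₀) / (s/√n) = (65.68 - 58) / (9.83/√28) = 4.134
p-value = 0.0003

Since p-value < α = 0.01, we reject H₀.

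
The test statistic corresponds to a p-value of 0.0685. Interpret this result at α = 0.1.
Since p = 0.0685 < α = 0.1, reject H₀.
There is sufficient evidence to reject the null hypothesis; the result is statistically significant at the 0.1 level.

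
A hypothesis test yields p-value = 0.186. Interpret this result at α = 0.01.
Since p = 0.186 > α = 0.01, fail to reject H₀.
There is insufficient evidence to reject the null hypothesis; the result is not statistically significant at the 0.01 level.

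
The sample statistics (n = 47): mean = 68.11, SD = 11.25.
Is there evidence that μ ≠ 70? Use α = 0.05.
One-sample t-test:
H₀: μ = 70
H₁: μ ≠ 70
df = n - 1 = 46
t = (x̄ - μ₀) / (s/√n) = (68.11 - 70) / (11.25/√47) = -1.152
p-value = 0.2554

Since p-value > α = 0.05, we fail to reject H₀.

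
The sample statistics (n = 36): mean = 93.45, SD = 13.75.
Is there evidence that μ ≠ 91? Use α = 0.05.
One-sample t-test:
H₀: μ = 91
H₁: μ ≠ 91
df = n - 1 = 35
t = (x̄ - μ₀) / (s/√n) = (93.45 - 91) / (13.75/√36) = 1.069
p-value = 0.2923

Since p-value > α = 0.05, we fail to reject H₀.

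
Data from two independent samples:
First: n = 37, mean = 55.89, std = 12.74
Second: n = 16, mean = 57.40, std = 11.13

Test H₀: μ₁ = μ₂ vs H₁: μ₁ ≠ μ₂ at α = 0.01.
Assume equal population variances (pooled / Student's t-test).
Student's two-sample t-test (equal variances):
H₀: μ₁ = μ₂
H₁: μ₁ ≠ μ₂
df = n₁ + n₂ - 2 = 51
Pooled variance s_p² = [(n₁-1)s₁² + (n₂-1)s₂²] / (n₁ + n₂ - 2) = [(36)(12.74²) + (15)(11.13²)] / 51 = 151.0045
SE = √(s_p²(1/n₁ + 1/n₂)) = √(151.0045 × (1/37 + 1/16)) = 3.6768
t = (x̄₁ - x̄₂) / SE = (55.89 - 57.40) / 3.6768 = -1.51 / 3.6768 = -0.411
p-value = 0.6830

Since p-value > α = 0.01, we fail to reject H₀.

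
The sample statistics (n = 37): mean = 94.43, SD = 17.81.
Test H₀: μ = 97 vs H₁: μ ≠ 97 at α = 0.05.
One-sample t-test:
H₀: μ = 97
H₁: μ ≠ 97
df = n - 1 = 36
t = (x̄ - μ₀) / (s/√n) = (94.43 - 97) / (17.81/√37) = -0.878
p-value = 0.3859

Since p-value > α = 0.05, we fail to reject H₀.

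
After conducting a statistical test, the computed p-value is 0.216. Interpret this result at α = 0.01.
Since p = 0.216 > α = 0.01, fail to reject H₀.
There is insufficient evidence to reject the null hypothesis; the result is not statistically significant at the 0.01 level.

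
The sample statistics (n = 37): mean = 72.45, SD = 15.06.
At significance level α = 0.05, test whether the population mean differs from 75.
One-sample t-test:
H₀: μ = 75
H₁: μ ≠ 75
df = n - 1 = 36
t = (x̄ - μ₀) / (s/√n) = (72.45 - 75) / (15.06/√37) = -1.030
p-value = 0.3099

Since p-value > α = 0.05, we fail to reject H₀.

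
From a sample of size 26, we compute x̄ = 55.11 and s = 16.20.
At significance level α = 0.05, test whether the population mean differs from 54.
One-sample t-test:
H₀: μ = 54
H₁: μ ≠ 54
df = n - 1 = 25
t = (x̄ - μ₀) / (s/√n) = (55.11 - 54) / (16.20/√26) = 0.349
p-value = 0.7297

Since p-value > α = 0.05, we fail to reject H₀.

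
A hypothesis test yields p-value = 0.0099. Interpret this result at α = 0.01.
Since p = 0.0099 < α = 0.01, reject H₀.
There is sufficient evidence to reject the null hypothesis; the result is statistically significant at the 0.01 level.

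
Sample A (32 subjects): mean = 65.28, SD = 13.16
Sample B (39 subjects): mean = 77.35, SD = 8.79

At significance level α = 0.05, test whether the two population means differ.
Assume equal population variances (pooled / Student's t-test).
Student's two-sample t-test (equal variances):
H₀: μ₁ = μ₂
H₁: μ₁ ≠ μ₂
df = n₁ + n₂ - 2 = 69
Pooled variance s_p² = [(n₁-1)s₁² + (n₂-1)s₂²] / (n₁ + n₂ - 2) = [(31)(13.16²) + (38)(8.79²)] / 69 = 120.3593
SE = √(s_p²(1/n₁ + 1/n₂)) = √(120.3593 × (1/32 + 1/39)) = 2.6167
t = (x̄₁ - x̄₂) / SE = (65.28 - 77.35) / 2.6167 = -12.07 / 2.6167 = -4.613
p-value < 0.0001

Since p-value < α = 0.05, we reject H₀.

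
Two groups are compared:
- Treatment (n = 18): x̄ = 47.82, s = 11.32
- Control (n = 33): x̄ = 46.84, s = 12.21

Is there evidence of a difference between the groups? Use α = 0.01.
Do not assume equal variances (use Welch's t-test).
Welch's two-sample t-test:
H₀: μ₁ = μ₂
H₁: μ₁ ≠ μ₂
s₁²/n₁ = 11.32²/18 = 7.1190,  s₂²/n₂ = 12.21²/33 = 4.5177
SE = √(s₁²/n₁ + s₂²/n₂) = √(7.1190 + 4.5177) = 3.4113
df (Welch-Satterthwaite) = (s₁²/n₁ + s₂²/n₂)² / [(s₁²/n₁)²/(n₁-1) + (s₂²/n₂)²/(n₂-1)] ≈ 37.42
t = (x̄₁ - x̄₂) / SE = (47.82 - 46.84) / 3.4113 = 0.98 / 3.4113 = 0.287
p-value = 0.7755

Since p-value > α = 0.01, we fail to reject H₀.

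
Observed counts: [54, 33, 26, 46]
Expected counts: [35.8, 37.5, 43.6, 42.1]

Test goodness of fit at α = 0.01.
Chi-square goodness of fit test:
H₀: observed counts match expected distribution
H₁: observed counts differ from expected distribution
df = k - 1 = 3
χ² = Σ(O - E)²/E
   = (54 - 35.8)²/35.8 + (33 - 37.5)²/37.5 + (26 - 43.6)²/43.6 + (46 - 42.1)²/42.1
   = 9.253 + 0.540 + 7.105 + 0.361
   = 17.26
p-value = 0.0006

Since p-value < α = 0.01, we reject H₀.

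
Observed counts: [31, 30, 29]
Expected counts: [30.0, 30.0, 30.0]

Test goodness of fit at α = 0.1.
Chi-square goodness of fit test:
H₀: observed counts match expected distribution
H₁: observed counts differ from expected distribution
df = k - 1 = 2
χ² = Σ(O - E)²/E
   = (31 - 30.0)²/30.0 + (30 - 30.0)²/30.0 + (29 - 30.0)²/30.0
   = 0.033 + 0.000 + 0.033
   = 0.07
p-value = 0.9672

Since p-value > α = 0.1, we fail to reject H₀.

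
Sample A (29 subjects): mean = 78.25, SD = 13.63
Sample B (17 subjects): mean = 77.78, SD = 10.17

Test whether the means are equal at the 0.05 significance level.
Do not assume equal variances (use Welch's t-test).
Welch's two-sample t-test:
H₀: μ₁ = μ₂
H₁: μ₁ ≠ μ₂
s₁²/n₁ = 13.63²/29 = 6.4061,  s₂²/n₂ = 10.17²/17 = 6.0841
SE = √(s₁²/n₁ + s₂²/n₂) = √(6.4061 + 6.0841) = 3.5341
df (Welch-Satterthwaite) = (s₁²/n₁ + s₂²/n₂)² / [(s₁²/n₁)²/(n₁-1) + (s₂²/n₂)²/(n₂-1)] ≈ 41.28
t = (x̄₁ - x̄₂) / SE = (78.25 - 77.78) / 3.5341 = 0.47 / 3.5341 = 0.133
p-value = 0.8948

Since p-value > α = 0.05, we fail to reject H₀.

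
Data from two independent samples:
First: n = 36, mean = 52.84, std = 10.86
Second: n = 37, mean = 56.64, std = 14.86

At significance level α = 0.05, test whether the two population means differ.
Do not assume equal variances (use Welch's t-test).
Welch's two-sample t-test:
H₀: μ₁ = μ₂
H₁: μ₁ ≠ μ₂
s₁²/n₁ = 10.86²/36 = 3.2761,  s₂²/n₂ = 14.86²/37 = 5.9681
SE = √(s₁²/n₁ + s₂²/n₂) = √(3.2761 + 5.9681) = 3.0404
df (Welch-Satterthwaite) = (s₁²/n₁ + s₂²/n₂)² / [(s₁²/n₁)²/(n₁-1) + (s₂²/n₂)²/(n₂-1)] ≈ 65.94
t = (x̄₁ - x̄₂) / SE = (52.84 - 56.64) / 3.0404 = -3.80 / 3.0404 = -1.250
p-value = 0.2158

Since p-value > α = 0.05, we fail to reject H₀.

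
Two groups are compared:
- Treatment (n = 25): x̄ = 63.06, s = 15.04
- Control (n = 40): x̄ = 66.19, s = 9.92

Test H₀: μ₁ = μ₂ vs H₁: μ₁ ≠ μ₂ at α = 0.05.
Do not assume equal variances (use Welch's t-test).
Welch's two-sample t-test:
H₀: μ₁ = μ₂
H₁: μ₁ ≠ μ₂
s₁²/n₁ = 15.04²/25 = 9.0481,  s₂²/n₂ = 9.92²/40 = 2.4602
SE = √(s₁²/n₁ + s₂²/n₂) = √(9.0481 + 2.4602) = 3.3924
df (Welch-Satterthwaite) = (s₁²/n₁ + s₂²/n₂)² / [(s₁²/n₁)²/(n₁-1) + (s₂²/n₂)²/(n₂-1)] ≈ 37.14
t = (x̄₁ - x̄₂) / SE = (63.06 - 66.19) / 3.3924 = -3.13 / 3.3924 = -0.923
p-value = 0.3621

Since p-value > α = 0.05, we fail to reject H₀.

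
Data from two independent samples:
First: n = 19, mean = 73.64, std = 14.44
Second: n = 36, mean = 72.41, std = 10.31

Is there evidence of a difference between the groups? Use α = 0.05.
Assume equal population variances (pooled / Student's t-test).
Student's two-sample t-test (equal variances):
H₀: μ₁ = μ₂
H₁: μ₁ ≠ μ₂
df = n₁ + n₂ - 2 = 53
Pooled variance s_p² = [(n₁-1)s₁² + (n₂-1)s₂²] / (n₁ + n₂ - 2) = [(18)(14.44²) + (35)(10.31²)] / 53 = 141.0115
SE = √(s_p²(1/n₁ + 1/n₂)) = √(141.0115 × (1/19 + 1/36)) = 3.3673
t = (x̄₁ - x̄₂) / SE = (73.64 - 72.41) / 3.3673 = 1.23 / 3.3673 = 0.365
p-value = 0.7164

Since p-value > α = 0.05, we fail to reject H₀.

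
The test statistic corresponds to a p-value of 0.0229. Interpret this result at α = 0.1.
Since p = 0.0229 < α = 0.1, reject H₀.
There is sufficient evidence to reject the null hypothesis; the result is statistically significant at the 0.1 level.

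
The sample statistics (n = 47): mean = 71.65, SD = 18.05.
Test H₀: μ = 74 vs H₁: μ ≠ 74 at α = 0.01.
One-sample t-test:
H₀: μ = 74
H₁: μ ≠ 74
df = n - 1 = 46
t = (x̄ - μ₀) / (s/√n) = (71.65 - 74) / (18.05/√47) = -0.893
p-value = 0.3767

Since p-value > α = 0.01, we fail to reject H₀.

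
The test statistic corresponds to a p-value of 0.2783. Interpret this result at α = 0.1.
Since p = 0.2783 > α = 0.1, fail to reject H₀.
There is insufficient evidence to reject the null hypothesis; the result is not statistically significant at the 0.1 level.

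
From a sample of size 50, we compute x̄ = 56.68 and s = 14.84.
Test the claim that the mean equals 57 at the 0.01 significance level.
One-sample t-test:
H₀: μ = 57
H₁: μ ≠ 57
df = n - 1 = 49
t = (x̄ - μ₀) / (s/√n) = (56.68 - 57) / (14.84/√50) = -0.152
p-value = 0.8794

Since p-value > α = 0.01, we fail to reject H₀.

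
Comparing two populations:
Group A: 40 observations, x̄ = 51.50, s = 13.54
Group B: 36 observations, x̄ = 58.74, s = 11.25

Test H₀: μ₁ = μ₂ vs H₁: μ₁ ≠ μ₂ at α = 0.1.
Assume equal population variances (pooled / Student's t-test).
Student's two-sample t-test (equal variances):
H₀: μ₁ = μ₂
H₁: μ₁ ≠ μ₂
df = n₁ + n₂ - 2 = 74
Pooled variance s_p² = [(n₁-1)s₁² + (n₂-1)s₂²] / (n₁ + n₂ - 2) = [(39)(13.54²) + (35)(11.25²)] / 74 = 156.4813
SE = √(s_p²(1/n₁ + 1/n₂)) = √(156.4813 × (1/40 + 1/36)) = 2.8738
t = (x̄₁ - x̄₂) / SE = (51.50 - 58.74) / 2.8738 = -7.24 / 2.8738 = -2.519
p-value = 0.0139

Since p-value < α = 0.1, we reject H₀.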